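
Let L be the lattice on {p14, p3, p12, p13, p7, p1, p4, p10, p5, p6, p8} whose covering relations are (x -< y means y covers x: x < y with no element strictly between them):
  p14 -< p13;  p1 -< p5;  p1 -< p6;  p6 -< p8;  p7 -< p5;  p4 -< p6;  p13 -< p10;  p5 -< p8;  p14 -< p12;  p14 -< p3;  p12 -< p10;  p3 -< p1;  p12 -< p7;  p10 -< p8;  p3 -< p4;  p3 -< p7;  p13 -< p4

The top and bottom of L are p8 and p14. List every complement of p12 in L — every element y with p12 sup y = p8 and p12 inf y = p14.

Need y with p12 ∨ y = p8 and p12 ∧ y = p14.
Checking each element gives: p4, p6.

p4, p6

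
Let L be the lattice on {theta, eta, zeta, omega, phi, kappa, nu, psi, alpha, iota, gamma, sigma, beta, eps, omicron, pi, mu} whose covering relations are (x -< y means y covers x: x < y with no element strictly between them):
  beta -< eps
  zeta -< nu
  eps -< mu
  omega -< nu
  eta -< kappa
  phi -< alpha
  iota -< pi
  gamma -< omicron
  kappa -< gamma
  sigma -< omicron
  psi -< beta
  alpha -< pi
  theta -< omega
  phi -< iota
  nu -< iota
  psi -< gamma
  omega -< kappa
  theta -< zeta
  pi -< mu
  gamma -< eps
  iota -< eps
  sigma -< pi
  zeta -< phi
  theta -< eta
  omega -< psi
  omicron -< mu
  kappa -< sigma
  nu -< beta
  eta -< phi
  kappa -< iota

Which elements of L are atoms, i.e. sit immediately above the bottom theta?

The atoms are exactly the elements that cover theta: eta, omega, zeta.

eta, omega, zeta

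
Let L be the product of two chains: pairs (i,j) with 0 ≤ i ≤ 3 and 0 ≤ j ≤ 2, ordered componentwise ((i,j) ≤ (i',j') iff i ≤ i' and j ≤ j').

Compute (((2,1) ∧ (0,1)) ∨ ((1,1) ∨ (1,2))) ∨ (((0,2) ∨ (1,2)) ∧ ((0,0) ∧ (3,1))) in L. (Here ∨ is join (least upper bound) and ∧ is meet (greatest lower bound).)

(2,1) ∧ (0,1) = (0,1)
(1,1) ∨ (1,2) = (1,2)
(0,1) ∨ (1,2) = (1,2)
(0,2) ∨ (1,2) = (1,2)
(0,0) ∧ (3,1) = (0,0)
(1,2) ∧ (0,0) = (0,0)
(1,2) ∨ (0,0) = (1,2)

(1,2)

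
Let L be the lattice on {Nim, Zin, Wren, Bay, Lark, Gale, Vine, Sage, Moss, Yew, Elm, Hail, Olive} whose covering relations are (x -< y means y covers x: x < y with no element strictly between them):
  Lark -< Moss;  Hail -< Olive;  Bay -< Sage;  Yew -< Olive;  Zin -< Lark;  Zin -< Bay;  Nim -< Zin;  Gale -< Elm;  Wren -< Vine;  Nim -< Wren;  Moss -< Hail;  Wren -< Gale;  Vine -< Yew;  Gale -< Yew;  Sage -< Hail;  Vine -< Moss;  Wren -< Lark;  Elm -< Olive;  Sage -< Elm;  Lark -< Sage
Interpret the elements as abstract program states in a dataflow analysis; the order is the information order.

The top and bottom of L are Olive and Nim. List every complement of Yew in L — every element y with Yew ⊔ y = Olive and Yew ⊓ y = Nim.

Bay, Zin

Need y with Yew ∨ y = Olive and Yew ∧ y = Nim.
Checking each element gives: Bay, Zin.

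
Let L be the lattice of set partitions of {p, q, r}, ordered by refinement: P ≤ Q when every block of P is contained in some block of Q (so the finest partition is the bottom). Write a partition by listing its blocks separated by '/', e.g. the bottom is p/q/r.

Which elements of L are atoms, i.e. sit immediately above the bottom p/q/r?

p/qr, pq/r, pr/q

The atoms are exactly the elements that cover p/q/r: p/qr, pq/r, pr/q.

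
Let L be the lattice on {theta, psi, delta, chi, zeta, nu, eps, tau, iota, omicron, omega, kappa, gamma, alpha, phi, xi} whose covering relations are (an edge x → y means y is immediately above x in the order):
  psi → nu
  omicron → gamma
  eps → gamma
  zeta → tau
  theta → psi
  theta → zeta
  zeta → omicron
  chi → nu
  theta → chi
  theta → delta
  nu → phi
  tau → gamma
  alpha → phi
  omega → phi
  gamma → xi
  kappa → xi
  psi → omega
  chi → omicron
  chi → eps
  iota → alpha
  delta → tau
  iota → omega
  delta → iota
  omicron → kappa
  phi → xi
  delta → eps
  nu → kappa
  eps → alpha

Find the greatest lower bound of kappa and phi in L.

nu

Common lower bounds of {kappa, phi}: chi, nu, psi, theta.
The greatest among these is nu.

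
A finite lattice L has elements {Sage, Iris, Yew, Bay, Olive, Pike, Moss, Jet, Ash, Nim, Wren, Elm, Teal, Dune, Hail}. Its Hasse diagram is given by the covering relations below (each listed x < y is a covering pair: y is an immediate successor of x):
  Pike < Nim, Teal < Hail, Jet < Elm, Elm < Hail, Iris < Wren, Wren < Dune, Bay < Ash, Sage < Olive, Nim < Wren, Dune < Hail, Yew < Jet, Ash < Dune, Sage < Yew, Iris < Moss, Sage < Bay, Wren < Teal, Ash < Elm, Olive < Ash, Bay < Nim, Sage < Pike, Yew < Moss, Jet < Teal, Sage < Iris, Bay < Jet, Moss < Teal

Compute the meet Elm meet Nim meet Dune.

Bay

Common lower bounds of {Elm, Nim, Dune}: Bay, Sage.
The greatest among these is Bay.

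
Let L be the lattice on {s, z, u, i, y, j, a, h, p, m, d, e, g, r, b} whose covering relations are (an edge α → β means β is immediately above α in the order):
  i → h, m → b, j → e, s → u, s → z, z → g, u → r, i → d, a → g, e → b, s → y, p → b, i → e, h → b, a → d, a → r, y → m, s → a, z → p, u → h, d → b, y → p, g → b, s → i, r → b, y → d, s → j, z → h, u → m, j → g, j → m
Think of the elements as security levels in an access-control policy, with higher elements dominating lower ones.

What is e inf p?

s

Common lower bounds of {e, p}: s.
The greatest among these is s.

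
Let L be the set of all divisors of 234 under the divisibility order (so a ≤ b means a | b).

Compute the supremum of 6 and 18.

18

In the divisibility order, the join is the least common multiple: lcm(6, 18) = 18.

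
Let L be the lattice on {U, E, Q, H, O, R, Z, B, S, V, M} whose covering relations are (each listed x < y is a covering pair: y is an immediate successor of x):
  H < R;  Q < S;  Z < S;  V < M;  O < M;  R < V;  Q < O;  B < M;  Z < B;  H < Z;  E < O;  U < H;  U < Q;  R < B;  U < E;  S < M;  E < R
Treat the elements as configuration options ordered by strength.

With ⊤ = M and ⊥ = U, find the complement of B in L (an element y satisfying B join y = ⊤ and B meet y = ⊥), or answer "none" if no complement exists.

Need y with B ∨ y = M and B ∧ y = U.
Checking each element gives: Q.

Q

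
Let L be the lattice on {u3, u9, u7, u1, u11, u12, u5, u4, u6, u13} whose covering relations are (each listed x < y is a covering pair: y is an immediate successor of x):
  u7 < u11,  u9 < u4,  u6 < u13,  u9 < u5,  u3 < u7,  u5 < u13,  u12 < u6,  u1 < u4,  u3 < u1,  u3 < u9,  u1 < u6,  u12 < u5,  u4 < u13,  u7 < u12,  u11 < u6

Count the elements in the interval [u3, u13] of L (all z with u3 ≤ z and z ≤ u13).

The interval [u3, u13] = {u1, u11, u12, u13, u3, u4, u5, u6, u7, u9}, which has 10 elements.

10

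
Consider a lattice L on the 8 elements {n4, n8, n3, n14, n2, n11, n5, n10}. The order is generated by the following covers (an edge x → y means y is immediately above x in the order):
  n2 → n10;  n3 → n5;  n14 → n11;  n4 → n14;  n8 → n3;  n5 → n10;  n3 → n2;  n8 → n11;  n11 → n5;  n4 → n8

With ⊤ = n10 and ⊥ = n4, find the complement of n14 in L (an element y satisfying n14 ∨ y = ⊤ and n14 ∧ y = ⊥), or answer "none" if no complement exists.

n2

Need y with n14 ∨ y = n10 and n14 ∧ y = n4.
Checking each element gives: n2.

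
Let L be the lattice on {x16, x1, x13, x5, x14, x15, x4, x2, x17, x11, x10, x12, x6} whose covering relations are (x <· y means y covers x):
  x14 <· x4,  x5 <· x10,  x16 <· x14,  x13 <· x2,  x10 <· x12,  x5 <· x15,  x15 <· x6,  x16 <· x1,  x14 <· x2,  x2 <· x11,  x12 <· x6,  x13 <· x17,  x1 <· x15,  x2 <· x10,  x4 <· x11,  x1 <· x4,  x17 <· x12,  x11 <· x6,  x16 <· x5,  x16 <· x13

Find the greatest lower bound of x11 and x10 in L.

Common lower bounds of {x11, x10}: x13, x14, x16, x2.
The greatest among these is x2.

x2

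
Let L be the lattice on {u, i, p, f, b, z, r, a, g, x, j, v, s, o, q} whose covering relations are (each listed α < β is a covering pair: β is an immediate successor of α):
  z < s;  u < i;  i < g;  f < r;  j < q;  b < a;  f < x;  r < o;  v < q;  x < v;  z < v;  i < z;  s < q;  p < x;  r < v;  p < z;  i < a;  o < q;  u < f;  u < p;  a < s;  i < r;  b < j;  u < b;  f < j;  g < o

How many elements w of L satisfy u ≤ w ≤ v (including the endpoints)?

8

The interval [u, v] = {f, i, p, r, u, v, x, z}, which has 8 elements.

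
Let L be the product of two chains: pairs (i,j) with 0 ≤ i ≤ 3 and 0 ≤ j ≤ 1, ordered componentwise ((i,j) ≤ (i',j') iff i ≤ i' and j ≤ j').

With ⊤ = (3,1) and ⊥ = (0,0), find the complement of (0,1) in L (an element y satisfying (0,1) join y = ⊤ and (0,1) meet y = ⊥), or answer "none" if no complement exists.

(3,0)

Need y with (0,1) ∨ y = (3,1) and (0,1) ∧ y = (0,0).
Checking each element gives: (3,0).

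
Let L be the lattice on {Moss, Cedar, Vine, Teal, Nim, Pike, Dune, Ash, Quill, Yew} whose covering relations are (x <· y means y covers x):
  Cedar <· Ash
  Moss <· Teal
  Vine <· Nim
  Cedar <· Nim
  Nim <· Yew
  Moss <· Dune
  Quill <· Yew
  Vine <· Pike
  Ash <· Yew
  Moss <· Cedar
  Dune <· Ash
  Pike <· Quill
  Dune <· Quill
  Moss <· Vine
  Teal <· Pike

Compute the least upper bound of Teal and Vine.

Pike

Common upper bounds of {Teal, Vine}: Pike, Quill, Yew.
The least among these is Pike.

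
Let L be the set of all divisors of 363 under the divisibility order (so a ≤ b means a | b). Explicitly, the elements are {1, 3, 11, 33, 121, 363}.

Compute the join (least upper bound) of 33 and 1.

33

Common upper bounds of {33, 1}: 33, 363.
The least among these is 33.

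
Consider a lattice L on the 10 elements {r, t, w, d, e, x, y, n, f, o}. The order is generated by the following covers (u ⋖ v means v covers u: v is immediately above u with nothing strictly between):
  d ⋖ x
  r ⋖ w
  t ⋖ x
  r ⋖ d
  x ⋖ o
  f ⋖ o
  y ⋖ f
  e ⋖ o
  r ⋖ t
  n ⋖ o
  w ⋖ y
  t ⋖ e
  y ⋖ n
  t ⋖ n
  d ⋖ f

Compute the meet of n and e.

Common lower bounds of {n, e}: r, t.
The greatest among these is t.

t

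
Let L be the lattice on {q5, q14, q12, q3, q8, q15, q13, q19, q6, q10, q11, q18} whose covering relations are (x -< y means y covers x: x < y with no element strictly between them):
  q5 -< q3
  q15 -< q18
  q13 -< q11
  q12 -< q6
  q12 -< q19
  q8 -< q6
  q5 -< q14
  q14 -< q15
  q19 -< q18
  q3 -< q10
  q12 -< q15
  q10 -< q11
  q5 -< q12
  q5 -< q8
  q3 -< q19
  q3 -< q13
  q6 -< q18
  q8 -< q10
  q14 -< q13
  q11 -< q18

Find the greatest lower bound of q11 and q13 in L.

Common lower bounds of {q11, q13}: q13, q14, q3, q5.
The greatest among these is q13.

q13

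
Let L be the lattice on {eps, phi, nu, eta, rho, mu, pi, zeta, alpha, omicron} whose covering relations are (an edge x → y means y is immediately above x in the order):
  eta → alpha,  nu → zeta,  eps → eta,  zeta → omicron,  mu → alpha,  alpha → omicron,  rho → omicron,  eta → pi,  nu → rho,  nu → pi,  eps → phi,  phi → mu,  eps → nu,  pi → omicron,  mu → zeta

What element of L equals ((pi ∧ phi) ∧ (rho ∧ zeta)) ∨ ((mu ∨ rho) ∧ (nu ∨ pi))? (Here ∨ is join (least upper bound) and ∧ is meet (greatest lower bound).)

pi

pi ∧ phi = eps
rho ∧ zeta = nu
eps ∧ nu = eps
mu ∨ rho = omicron
nu ∨ pi = pi
omicron ∧ pi = pi
eps ∨ pi = pi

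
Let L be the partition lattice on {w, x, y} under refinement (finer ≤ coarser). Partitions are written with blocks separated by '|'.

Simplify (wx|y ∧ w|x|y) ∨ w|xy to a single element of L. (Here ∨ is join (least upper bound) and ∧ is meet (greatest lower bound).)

wx|y ∧ w|x|y = w|x|y
w|x|y ∨ w|xy = w|xy

w|xy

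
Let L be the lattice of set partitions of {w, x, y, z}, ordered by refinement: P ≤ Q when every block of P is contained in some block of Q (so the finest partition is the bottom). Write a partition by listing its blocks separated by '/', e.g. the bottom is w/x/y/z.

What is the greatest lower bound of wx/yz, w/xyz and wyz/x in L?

w/x/yz

The meet (common refinement) of wx/yz, w/xyz, wyz/x intersects blocks pairwise, giving w/x/yz.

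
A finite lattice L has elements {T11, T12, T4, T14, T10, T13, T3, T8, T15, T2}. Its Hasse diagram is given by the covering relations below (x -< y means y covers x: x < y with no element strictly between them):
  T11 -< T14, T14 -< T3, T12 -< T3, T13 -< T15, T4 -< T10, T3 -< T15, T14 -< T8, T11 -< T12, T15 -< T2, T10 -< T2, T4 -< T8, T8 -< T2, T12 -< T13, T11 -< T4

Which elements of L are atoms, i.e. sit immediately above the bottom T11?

T12, T14, T4

The atoms are exactly the elements that cover T11: T12, T14, T4.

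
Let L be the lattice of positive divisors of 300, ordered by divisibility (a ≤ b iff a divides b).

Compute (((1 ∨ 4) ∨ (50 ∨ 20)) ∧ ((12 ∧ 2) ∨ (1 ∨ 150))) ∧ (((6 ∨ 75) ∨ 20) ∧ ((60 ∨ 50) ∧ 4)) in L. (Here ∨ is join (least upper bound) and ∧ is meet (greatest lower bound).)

1 ∨ 4 = 4
50 ∨ 20 = 100
4 ∨ 100 = 100
12 ∧ 2 = 2
1 ∨ 150 = 150
2 ∨ 150 = 150
100 ∧ 150 = 50
6 ∨ 75 = 150
150 ∨ 20 = 300
60 ∨ 50 = 300
300 ∧ 4 = 4
300 ∧ 4 = 4
50 ∧ 4 = 2

2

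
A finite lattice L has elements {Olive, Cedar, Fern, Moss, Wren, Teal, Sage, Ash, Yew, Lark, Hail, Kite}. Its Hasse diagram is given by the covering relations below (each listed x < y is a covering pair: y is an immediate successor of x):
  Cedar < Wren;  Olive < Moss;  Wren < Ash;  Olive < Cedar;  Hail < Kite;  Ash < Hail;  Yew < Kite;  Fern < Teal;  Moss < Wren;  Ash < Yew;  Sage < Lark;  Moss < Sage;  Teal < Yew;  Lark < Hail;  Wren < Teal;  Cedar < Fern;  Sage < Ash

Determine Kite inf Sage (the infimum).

Common lower bounds of {Kite, Sage}: Moss, Olive, Sage.
The greatest among these is Sage.

Sage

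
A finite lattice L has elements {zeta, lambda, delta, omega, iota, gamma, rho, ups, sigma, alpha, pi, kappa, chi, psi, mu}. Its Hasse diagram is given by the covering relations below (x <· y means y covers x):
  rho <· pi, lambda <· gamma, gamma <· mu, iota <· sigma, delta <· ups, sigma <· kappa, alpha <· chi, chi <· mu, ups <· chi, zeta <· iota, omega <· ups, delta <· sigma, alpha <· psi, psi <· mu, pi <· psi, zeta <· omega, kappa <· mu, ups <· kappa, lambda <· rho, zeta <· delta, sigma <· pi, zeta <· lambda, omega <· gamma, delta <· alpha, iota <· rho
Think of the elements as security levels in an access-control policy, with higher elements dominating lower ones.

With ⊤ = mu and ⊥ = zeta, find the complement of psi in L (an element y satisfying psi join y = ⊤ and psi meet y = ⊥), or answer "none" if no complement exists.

Need y with psi ∨ y = mu and psi ∧ y = zeta.
Checking each element gives: omega.

omega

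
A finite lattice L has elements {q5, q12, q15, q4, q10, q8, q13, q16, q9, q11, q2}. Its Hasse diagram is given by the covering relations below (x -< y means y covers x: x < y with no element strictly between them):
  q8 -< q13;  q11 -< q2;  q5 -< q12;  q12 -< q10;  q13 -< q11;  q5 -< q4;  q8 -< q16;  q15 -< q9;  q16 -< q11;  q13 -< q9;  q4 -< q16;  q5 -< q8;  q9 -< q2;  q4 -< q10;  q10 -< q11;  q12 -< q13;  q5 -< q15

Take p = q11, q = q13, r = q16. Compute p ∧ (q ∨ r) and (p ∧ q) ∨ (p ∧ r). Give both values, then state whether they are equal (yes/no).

q ∨ r = q11, so p ∧ (q ∨ r) = q11 ∧ q11 = q11.
p ∧ q = q13 and p ∧ r = q16, so (p ∧ q) ∨ (p ∧ r) = q13 ∨ q16 = q11.
Equal: yes.

q11; q11; yes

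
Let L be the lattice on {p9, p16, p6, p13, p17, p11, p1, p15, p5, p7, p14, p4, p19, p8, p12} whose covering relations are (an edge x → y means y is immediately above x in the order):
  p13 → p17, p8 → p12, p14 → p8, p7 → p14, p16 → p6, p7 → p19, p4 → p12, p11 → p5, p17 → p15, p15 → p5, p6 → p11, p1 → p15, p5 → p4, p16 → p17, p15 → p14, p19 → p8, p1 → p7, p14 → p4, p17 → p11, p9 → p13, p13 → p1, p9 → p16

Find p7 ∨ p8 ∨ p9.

p8

Common upper bounds of {p7, p8, p9}: p12, p8.
The least among these is p8.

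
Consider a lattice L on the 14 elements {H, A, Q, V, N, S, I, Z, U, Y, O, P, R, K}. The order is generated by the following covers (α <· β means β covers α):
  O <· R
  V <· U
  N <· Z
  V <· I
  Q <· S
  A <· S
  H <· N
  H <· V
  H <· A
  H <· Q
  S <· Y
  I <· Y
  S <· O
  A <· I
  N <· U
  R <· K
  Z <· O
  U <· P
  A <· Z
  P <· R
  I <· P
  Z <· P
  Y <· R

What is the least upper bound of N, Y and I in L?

Common upper bounds of {N, Y, I}: K, R.
The least among these is R.

R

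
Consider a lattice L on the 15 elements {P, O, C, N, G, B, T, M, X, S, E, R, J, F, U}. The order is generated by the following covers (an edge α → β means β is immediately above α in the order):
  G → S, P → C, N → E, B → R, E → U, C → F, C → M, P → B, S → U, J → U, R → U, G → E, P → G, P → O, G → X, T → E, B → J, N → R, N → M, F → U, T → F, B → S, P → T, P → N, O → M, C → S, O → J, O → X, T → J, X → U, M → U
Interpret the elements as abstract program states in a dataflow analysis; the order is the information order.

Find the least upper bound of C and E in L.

Common upper bounds of {C, E}: U.
The least among these is U.

U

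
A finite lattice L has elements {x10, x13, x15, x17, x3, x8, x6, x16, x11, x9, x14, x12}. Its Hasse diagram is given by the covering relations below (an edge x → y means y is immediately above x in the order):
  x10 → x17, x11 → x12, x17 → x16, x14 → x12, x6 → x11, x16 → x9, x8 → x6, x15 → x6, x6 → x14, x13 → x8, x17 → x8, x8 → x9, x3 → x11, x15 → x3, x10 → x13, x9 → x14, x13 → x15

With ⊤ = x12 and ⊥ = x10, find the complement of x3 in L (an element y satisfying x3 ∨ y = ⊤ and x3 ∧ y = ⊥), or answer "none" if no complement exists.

Need y with x3 ∨ y = x12 and x3 ∧ y = x10.
Checking each element gives: x16.

x16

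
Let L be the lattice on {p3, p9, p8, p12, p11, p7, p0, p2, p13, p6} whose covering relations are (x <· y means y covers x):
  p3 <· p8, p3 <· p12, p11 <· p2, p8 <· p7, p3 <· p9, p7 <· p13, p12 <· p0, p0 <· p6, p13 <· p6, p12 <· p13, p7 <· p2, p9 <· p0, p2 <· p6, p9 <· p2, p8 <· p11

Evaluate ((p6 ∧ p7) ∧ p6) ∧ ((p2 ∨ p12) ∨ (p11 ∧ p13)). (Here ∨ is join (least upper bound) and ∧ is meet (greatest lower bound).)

p6 ∧ p7 = p7
p7 ∧ p6 = p7
p2 ∨ p12 = p6
p11 ∧ p13 = p8
p6 ∨ p8 = p6
p7 ∧ p6 = p7

p7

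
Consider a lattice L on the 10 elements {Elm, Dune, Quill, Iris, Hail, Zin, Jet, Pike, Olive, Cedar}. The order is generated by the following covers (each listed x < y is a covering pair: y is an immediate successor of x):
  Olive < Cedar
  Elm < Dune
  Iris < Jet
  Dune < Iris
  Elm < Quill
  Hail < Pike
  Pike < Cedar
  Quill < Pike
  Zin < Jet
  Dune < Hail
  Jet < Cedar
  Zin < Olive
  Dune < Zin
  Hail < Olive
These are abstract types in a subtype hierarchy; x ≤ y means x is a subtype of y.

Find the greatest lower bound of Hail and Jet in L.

Dune

Common lower bounds of {Hail, Jet}: Dune, Elm.
The greatest among these is Dune.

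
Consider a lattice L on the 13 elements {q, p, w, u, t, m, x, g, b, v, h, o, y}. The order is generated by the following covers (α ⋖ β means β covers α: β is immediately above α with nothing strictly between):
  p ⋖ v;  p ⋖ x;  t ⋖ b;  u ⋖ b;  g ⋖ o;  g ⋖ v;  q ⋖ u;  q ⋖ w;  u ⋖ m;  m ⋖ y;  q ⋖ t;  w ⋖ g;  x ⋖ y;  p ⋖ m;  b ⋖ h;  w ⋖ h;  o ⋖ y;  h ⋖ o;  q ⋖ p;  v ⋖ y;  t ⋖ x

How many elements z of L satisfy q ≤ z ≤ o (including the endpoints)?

The interval [q, o] = {b, g, h, o, q, t, u, w}, which has 8 elements.

8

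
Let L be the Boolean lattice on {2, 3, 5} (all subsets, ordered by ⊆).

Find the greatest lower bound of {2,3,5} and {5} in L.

{5}

Common lower bounds of {{2,3,5}, {5}}: {5}, ∅.
The greatest among these is {5}.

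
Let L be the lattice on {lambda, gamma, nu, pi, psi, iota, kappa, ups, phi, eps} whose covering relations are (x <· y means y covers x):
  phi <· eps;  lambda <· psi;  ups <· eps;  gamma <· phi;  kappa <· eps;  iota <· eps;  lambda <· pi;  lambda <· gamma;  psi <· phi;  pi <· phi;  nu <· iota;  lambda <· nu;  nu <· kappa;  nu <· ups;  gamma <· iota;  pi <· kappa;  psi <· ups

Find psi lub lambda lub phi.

Common upper bounds of {psi, lambda, phi}: eps, phi.
The least among these is phi.

phi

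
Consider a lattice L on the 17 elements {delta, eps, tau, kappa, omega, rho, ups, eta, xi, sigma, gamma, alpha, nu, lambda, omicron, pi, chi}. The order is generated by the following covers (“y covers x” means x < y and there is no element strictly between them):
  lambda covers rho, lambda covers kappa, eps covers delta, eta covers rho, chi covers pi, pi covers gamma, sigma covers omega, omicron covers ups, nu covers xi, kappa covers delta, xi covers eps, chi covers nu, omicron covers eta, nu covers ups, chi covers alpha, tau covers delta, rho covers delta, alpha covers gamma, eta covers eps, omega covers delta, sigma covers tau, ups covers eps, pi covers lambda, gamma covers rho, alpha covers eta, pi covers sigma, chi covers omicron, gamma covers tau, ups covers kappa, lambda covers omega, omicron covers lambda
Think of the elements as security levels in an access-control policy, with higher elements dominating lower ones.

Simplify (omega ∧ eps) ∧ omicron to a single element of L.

omega ∧ eps = delta
delta ∧ omicron = delta

delta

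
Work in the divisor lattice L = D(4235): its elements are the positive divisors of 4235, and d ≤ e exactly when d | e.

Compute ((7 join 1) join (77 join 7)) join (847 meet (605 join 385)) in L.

7 ∨ 1 = 7
77 ∨ 7 = 77
7 ∨ 77 = 77
605 ∨ 385 = 4235
847 ∧ 4235 = 847
77 ∨ 847 = 847

847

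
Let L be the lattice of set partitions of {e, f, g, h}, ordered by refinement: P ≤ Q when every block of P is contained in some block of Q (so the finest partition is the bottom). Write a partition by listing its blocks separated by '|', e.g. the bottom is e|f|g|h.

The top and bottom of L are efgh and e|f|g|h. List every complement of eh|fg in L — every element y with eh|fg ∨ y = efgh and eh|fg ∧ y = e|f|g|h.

ef|gh, ef|g|h, eg|fh, eg|f|h, e|fh|g, e|f|gh

Need y with eh|fg ∨ y = efgh and eh|fg ∧ y = e|f|g|h.
Checking each element gives: ef|gh, ef|g|h, eg|fh, eg|f|h, e|fh|g, e|f|gh.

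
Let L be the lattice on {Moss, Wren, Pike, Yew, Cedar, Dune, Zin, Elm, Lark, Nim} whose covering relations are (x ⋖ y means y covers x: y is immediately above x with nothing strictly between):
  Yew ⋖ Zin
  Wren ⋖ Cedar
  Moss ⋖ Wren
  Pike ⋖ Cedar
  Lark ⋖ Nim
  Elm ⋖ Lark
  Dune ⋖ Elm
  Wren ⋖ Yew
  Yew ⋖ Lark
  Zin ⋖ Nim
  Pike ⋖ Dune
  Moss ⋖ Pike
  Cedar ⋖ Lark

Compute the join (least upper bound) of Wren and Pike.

Cedar

Common upper bounds of {Wren, Pike}: Cedar, Lark, Nim.
The least among these is Cedar.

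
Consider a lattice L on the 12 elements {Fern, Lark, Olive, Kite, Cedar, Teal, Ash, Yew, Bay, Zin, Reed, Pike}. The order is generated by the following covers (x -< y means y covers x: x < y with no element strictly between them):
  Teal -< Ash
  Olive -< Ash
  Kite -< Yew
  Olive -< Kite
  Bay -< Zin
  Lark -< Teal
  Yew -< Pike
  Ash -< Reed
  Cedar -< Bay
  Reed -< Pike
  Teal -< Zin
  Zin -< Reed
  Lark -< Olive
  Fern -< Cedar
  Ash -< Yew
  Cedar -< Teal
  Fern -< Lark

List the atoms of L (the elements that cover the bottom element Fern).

The atoms are exactly the elements that cover Fern: Cedar, Lark.

Cedar, Lark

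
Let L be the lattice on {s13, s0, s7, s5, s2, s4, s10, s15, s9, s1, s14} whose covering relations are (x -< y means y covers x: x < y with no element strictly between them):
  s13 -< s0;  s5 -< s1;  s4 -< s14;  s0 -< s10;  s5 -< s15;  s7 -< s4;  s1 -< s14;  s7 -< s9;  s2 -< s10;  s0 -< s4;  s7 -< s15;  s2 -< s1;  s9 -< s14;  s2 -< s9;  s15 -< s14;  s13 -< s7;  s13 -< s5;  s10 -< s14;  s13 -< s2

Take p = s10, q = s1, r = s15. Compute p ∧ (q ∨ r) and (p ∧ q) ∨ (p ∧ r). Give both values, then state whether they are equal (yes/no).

q ∨ r = s14, so p ∧ (q ∨ r) = s10 ∧ s14 = s10.
p ∧ q = s2 and p ∧ r = s13, so (p ∧ q) ∨ (p ∧ r) = s2 ∨ s13 = s2.
Equal: no.

s10; s2; no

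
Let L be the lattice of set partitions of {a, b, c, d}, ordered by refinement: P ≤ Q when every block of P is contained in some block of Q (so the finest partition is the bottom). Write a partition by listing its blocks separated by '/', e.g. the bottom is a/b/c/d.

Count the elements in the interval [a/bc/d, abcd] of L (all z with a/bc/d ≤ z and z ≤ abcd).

The interval [a/bc/d, abcd] = {a/bc/d, a/bcd, abc/d, abcd, ad/bc}, which has 5 elements.

5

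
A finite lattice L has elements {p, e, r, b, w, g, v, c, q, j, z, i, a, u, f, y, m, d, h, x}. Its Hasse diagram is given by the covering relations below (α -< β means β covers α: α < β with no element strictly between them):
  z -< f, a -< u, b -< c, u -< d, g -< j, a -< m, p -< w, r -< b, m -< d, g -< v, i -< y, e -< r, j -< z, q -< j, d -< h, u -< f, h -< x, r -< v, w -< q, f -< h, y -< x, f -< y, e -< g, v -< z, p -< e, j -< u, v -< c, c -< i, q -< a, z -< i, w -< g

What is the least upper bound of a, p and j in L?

Common upper bounds of {a, p, j}: d, f, h, u, x, y.
The least among these is u.

u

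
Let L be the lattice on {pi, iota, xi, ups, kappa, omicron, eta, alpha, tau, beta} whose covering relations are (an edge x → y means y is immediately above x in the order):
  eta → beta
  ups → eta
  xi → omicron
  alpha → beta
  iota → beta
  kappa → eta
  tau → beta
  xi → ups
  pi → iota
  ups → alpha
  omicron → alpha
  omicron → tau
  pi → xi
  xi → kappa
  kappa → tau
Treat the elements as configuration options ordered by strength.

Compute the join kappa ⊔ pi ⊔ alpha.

beta

Common upper bounds of {kappa, pi, alpha}: beta.
The least among these is beta.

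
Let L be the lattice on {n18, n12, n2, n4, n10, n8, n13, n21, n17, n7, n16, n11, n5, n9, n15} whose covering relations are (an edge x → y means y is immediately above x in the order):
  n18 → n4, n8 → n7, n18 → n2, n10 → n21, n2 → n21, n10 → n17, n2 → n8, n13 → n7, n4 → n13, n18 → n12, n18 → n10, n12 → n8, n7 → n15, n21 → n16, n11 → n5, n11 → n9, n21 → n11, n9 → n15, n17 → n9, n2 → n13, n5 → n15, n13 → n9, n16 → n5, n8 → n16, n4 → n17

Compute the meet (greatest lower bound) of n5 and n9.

n11

Common lower bounds of {n5, n9}: n10, n11, n18, n2, n21.
The greatest among these is n11.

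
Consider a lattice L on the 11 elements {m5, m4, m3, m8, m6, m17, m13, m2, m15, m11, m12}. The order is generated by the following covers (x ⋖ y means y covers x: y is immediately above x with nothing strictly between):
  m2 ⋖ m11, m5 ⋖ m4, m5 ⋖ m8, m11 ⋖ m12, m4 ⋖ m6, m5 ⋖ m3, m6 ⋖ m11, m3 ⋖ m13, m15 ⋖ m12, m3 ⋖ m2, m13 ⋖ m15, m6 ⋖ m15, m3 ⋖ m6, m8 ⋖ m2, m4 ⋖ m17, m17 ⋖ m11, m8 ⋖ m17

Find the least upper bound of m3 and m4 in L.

m6

Common upper bounds of {m3, m4}: m11, m12, m15, m6.
The least among these is m6.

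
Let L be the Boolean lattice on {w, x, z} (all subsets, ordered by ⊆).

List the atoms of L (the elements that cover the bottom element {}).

{w}, {x}, {z}

The atoms are exactly the elements that cover {}: {w}, {x}, {z}.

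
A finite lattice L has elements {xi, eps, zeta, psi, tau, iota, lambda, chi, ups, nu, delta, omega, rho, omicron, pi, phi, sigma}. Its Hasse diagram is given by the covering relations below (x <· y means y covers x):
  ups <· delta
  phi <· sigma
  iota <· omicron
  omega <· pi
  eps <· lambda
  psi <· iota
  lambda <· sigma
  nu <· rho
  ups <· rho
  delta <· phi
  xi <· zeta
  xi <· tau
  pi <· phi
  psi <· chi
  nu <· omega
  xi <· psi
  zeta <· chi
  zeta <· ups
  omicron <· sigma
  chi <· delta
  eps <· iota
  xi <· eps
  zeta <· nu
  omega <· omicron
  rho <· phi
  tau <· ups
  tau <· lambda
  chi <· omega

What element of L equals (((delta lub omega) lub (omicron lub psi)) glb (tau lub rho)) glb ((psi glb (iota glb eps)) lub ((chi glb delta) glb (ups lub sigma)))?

zeta

delta ∨ omega = phi
omicron ∨ psi = omicron
phi ∨ omicron = sigma
tau ∨ rho = rho
sigma ∧ rho = rho
iota ∧ eps = eps
psi ∧ eps = xi
chi ∧ delta = chi
ups ∨ sigma = sigma
chi ∧ sigma = chi
xi ∨ chi = chi
rho ∧ chi = zeta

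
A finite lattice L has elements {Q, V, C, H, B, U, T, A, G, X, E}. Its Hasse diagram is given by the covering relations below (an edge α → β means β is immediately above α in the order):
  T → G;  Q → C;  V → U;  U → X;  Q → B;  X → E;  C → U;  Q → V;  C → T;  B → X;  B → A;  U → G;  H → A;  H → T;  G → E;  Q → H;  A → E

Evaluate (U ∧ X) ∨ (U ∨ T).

U ∧ X = U
U ∨ T = G
U ∨ G = G

G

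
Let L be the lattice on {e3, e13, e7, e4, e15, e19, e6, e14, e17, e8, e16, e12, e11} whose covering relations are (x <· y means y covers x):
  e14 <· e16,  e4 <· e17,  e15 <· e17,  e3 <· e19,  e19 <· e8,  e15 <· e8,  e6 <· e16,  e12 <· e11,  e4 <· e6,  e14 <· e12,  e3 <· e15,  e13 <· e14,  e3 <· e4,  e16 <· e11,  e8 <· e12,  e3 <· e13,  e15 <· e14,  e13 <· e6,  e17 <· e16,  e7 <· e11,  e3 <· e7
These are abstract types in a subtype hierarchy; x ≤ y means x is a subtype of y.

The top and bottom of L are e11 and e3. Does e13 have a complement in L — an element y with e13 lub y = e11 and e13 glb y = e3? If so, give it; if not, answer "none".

Need y with e13 ∨ y = e11 and e13 ∧ y = e3.
Checking each element gives: e7.

e7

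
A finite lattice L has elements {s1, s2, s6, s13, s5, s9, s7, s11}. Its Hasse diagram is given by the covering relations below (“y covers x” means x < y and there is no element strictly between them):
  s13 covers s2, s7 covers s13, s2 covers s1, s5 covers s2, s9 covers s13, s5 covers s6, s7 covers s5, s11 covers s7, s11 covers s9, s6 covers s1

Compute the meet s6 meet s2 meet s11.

Common lower bounds of {s6, s2, s11}: s1.
The greatest among these is s1.

s1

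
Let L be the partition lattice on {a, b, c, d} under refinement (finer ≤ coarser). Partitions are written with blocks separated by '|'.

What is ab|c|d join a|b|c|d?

ab|c|d

The join of ab|c|d and a|b|c|d merges any blocks that overlap across the partitions, giving ab|c|d.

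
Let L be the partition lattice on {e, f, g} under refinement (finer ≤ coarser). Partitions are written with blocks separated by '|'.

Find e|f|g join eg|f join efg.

efg

Common upper bounds of {e|f|g, eg|f, efg}: efg.
The least among these is efg.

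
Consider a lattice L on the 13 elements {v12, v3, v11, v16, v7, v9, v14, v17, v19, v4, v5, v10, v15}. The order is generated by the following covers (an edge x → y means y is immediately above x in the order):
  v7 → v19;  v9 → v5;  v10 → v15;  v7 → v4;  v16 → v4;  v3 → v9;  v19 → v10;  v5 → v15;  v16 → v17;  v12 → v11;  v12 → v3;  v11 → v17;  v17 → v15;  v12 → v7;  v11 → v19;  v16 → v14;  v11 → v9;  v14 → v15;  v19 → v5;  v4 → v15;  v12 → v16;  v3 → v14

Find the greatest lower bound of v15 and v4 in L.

v4

Common lower bounds of {v15, v4}: v12, v16, v4, v7.
The greatest among these is v4.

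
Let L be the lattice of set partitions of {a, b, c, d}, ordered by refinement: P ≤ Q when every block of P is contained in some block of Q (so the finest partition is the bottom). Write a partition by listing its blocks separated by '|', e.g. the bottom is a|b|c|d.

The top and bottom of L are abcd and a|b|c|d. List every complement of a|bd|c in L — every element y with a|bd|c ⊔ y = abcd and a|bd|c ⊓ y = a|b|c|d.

abc|d, ab|cd, acd|b, ad|bc

Need y with a|bd|c ∨ y = abcd and a|bd|c ∧ y = a|b|c|d.
Checking each element gives: abc|d, ab|cd, acd|b, ad|bc.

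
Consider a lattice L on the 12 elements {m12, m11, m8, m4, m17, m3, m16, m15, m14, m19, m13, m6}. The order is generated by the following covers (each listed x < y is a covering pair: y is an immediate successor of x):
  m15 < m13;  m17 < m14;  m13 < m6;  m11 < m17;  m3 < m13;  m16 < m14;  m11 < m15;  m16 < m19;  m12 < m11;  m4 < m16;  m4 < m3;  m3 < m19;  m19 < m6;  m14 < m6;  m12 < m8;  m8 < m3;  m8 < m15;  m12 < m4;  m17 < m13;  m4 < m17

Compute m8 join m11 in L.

m15

m8 ∨ m11 = m15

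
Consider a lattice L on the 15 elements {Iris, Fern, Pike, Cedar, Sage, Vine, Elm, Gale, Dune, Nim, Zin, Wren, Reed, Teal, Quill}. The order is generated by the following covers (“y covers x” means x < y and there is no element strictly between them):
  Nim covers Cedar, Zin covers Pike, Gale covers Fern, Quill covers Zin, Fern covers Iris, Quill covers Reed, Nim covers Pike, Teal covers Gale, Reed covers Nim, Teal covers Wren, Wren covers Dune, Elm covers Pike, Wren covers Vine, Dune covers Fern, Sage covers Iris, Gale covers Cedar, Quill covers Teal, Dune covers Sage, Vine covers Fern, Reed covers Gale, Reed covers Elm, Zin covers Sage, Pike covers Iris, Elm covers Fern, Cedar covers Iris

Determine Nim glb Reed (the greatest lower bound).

Nim

Common lower bounds of {Nim, Reed}: Cedar, Iris, Nim, Pike.
The greatest among these is Nim.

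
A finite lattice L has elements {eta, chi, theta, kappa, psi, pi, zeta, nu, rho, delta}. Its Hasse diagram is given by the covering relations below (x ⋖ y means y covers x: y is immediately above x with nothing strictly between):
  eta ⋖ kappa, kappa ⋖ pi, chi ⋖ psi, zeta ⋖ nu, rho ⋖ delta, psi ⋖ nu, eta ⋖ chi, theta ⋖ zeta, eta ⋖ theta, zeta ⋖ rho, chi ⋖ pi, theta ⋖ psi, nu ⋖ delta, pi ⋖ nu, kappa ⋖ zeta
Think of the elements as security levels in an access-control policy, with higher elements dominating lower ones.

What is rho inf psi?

theta

Common lower bounds of {rho, psi}: eta, theta.
The greatest among these is theta.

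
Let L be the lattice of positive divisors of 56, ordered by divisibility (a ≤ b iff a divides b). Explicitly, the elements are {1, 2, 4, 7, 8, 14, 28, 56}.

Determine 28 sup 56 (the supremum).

56

In the divisibility order, the join is the least common multiple: lcm(28, 56) = 56.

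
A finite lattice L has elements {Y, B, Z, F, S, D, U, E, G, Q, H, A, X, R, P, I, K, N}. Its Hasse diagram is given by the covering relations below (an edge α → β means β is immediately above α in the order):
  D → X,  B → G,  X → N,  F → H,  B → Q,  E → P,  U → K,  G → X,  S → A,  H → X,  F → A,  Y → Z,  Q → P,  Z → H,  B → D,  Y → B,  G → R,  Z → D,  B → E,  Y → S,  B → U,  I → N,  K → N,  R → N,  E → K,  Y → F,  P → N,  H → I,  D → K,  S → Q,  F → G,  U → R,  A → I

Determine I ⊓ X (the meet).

H

Common lower bounds of {I, X}: F, H, Y, Z.
The greatest among these is H.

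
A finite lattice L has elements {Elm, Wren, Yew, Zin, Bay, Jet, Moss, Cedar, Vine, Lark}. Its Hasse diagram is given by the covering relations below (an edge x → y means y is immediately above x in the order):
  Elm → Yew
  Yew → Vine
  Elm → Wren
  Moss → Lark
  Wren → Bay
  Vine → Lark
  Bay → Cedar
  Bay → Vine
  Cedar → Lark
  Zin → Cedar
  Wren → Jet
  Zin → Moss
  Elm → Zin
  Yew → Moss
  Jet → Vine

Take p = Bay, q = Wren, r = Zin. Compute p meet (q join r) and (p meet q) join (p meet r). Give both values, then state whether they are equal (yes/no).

Bay; Wren; no

q join r = Cedar, so p meet (q join r) = Bay meet Cedar = Bay.
p meet q = Wren and p meet r = Elm, so (p meet q) join (p meet r) = Wren join Elm = Wren.
Equal: no.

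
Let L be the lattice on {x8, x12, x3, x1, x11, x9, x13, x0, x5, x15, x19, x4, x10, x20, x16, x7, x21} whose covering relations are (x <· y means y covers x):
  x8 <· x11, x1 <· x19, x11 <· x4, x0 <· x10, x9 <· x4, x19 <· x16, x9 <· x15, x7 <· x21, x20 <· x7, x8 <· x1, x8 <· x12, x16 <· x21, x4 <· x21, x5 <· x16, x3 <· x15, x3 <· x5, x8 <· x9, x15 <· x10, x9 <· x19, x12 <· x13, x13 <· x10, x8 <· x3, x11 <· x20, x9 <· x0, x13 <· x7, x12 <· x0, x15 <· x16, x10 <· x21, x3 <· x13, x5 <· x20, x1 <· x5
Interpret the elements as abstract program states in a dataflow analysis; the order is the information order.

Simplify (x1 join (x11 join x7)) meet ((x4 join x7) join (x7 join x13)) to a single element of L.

x7

x11 ∨ x7 = x7
x1 ∨ x7 = x7
x4 ∨ x7 = x21
x7 ∨ x13 = x7
x21 ∨ x7 = x21
x7 ∧ x21 = x7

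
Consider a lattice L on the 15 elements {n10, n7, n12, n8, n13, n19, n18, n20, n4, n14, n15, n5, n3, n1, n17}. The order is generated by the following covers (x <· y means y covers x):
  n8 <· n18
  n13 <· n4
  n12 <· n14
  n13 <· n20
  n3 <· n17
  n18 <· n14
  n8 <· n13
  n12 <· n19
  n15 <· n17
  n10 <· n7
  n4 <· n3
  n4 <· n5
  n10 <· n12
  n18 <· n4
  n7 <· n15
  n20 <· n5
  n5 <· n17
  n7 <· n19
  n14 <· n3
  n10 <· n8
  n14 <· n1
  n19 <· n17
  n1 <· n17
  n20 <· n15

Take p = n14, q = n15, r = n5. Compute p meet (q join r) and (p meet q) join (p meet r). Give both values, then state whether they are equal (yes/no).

q join r = n17, so p meet (q join r) = n14 meet n17 = n14.
p meet q = n8 and p meet r = n18, so (p meet q) join (p meet r) = n8 join n18 = n18.
Equal: no.

n14; n18; no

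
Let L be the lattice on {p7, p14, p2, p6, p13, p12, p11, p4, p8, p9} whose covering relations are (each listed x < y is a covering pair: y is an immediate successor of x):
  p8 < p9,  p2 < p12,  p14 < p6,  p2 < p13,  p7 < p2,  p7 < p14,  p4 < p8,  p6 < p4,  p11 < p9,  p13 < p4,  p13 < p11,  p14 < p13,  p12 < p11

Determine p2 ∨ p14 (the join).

Common upper bounds of {p2, p14}: p11, p13, p4, p8, p9.
The least among these is p13.

p13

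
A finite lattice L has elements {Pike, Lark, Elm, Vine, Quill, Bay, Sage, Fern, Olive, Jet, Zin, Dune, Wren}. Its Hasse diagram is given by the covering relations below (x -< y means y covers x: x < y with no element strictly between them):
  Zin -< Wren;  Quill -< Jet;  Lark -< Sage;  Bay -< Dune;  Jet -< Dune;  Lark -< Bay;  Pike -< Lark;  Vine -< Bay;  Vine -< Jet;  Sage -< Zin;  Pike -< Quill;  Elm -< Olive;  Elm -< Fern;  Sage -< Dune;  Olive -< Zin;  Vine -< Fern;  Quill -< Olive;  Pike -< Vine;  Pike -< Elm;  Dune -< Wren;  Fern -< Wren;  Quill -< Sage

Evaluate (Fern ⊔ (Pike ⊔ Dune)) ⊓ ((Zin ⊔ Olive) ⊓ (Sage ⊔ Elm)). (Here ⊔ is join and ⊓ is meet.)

Zin

Pike ∨ Dune = Dune
Fern ∨ Dune = Wren
Zin ∨ Olive = Zin
Sage ∨ Elm = Zin
Zin ∧ Zin = Zin
Wren ∧ Zin = Zin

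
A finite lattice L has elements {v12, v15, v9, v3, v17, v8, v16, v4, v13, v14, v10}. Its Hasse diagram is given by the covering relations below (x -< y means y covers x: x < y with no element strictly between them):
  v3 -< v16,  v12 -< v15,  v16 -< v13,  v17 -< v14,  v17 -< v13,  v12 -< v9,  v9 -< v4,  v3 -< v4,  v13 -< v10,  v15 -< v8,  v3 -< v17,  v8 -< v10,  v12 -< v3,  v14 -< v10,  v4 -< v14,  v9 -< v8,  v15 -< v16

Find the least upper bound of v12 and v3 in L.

Common upper bounds of {v12, v3}: v10, v13, v14, v16, v17, v3, v4.
The least among these is v3.

v3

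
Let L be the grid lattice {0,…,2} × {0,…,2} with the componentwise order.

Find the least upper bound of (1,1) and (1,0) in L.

In a product of chains, the join is componentwise max, giving (1,1).

(1,1)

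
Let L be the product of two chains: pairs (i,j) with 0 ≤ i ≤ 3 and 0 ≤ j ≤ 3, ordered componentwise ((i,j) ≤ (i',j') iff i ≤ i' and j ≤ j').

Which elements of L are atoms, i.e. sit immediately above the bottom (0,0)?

The atoms are exactly the elements that cover (0,0): (0,1), (1,0).

(0,1), (1,0)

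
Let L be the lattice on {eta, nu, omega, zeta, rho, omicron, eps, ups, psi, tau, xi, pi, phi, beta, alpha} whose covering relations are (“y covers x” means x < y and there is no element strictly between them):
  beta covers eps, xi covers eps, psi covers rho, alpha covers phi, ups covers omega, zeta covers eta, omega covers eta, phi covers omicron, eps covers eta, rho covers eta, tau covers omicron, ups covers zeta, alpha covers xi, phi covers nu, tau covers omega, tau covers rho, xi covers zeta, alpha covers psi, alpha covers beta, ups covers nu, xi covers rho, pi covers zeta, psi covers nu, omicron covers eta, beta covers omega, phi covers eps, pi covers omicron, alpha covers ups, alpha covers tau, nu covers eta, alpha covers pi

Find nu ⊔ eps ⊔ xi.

Common upper bounds of {nu, eps, xi}: alpha.
The least among these is alpha.

alpha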